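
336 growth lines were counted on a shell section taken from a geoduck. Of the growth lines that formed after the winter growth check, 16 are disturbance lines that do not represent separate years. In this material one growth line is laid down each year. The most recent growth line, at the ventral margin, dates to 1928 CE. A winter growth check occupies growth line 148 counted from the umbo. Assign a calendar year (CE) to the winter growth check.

1756 CE

The winter growth check sits at growth line 148 from the umbo, so 336 − 148 = 188 growth lines formed after it.
188 − 16 false = 172 true growth lines after the winter growth check.
The growth line at the ventral margin is 1928 CE, so the winter growth check dates to 1928 − 172 = 1756 CE.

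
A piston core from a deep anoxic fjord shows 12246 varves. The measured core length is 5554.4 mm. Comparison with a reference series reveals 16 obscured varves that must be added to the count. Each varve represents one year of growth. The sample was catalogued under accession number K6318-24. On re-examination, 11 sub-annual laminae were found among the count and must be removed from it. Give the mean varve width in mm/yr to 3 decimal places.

After corrections the count is 12246 − 11 + 16 = 12251 varves.
Extension rate ≈ 5554.4 / 12251 = 0.453 mm/yr.

0.453 mm/yr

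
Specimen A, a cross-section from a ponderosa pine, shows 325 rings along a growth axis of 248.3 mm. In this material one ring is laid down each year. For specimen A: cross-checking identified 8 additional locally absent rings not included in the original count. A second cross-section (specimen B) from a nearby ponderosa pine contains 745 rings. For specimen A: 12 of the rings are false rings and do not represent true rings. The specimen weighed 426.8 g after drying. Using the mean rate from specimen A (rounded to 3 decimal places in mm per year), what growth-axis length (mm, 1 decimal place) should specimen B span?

576.6 mm

Specimen A: after corrections the count is 325 − 12 + 8 = 321 rings.
A: 248.3 mm over 321 years gives 248.3 / 321 ≈ 0.774 mm/year.
B's length ≈ 0.774 × 745 = 576.6 mm.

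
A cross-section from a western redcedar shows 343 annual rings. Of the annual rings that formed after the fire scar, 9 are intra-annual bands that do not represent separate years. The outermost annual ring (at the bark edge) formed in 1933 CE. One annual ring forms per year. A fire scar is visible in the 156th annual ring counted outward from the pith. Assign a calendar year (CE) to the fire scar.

343 − 156 = 187 annual rings lie beyond the fire scar toward the bark edge.
187 − 9 false = 178 true annual rings after the fire scar.
The annual ring at the bark edge is 1933 CE, so the fire scar dates to 1933 − 178 = 1755 CE.

1755 CE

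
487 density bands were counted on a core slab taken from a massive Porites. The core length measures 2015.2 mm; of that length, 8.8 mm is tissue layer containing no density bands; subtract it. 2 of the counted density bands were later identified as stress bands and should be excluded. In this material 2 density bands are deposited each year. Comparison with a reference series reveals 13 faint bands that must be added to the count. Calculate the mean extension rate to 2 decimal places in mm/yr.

Adjusted count: 487 − 2 + 13 = 498 density bands.
With 2 density bands per year, 498 / 2 = 249 years.
Net length = 2015.2 − 8.8 = 2006.4 mm.
Extension rate ≈ 2006.4 / 249 = 8.06 mm/yr.

8.06 mm/yr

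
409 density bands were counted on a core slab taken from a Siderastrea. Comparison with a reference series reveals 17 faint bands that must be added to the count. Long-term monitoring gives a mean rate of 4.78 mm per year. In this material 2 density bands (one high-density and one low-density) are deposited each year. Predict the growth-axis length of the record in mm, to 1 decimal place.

1018.1 mm

Adjusted count: 409 + 17 = 426 density bands.
With 2 density bands per year, 426 / 2 = 213 years.
Predicted length = 4.78 mm/year × 213 years = 1018.1 mm.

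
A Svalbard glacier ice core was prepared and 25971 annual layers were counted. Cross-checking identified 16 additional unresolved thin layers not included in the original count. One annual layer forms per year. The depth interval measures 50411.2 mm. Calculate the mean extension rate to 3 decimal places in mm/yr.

1.940 mm/yr

Correcting the raw count gives 25971 + 16 = 25987 true annual layers.
Mean rate = 50411.2 mm / 25987 years ≈ 1.940 mm/yr.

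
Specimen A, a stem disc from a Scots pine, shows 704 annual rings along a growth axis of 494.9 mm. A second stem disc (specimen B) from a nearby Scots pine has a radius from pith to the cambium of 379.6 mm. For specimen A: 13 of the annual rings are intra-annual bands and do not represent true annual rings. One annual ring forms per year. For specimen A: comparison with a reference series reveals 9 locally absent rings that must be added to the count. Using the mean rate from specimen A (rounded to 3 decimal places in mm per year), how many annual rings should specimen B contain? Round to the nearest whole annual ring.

537 annual rings

Specimen A: correcting the raw count gives 704 − 13 + 9 = 700 true annual rings.
A: 494.9 mm over 700 years gives 494.9 / 700 ≈ 0.707 mm/year.
Specimen B: 379.6 mm / 0.707 mm per year = 536.92 years ≈ 537 annual rings.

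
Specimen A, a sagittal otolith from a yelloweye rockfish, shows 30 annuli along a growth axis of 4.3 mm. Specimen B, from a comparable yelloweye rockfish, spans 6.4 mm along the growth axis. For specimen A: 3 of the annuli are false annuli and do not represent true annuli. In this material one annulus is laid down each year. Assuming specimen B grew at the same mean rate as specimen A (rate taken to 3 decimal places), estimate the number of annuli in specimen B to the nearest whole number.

40 annuli

Specimen A: adjusted count: 30 − 3 = 27 annuli.
A: Extension rate ≈ 4.3 / 27 = 0.159 mm/year.
For B, 6.4 / 0.159 = 40.25 years ≈ 40 annuli.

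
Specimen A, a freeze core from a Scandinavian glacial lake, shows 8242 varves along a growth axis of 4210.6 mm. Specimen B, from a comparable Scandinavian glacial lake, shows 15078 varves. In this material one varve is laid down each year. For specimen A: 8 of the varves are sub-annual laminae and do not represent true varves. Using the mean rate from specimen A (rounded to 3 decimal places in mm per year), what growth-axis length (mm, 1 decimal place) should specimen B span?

Specimen A: true varve count = 8242 − 8 = 8234.
A: Extension rate ≈ 4210.6 / 8234 = 0.511 mm/year.
For B, 0.511 mm/year × 15078 years = 7704.9 mm.

7704.9 mm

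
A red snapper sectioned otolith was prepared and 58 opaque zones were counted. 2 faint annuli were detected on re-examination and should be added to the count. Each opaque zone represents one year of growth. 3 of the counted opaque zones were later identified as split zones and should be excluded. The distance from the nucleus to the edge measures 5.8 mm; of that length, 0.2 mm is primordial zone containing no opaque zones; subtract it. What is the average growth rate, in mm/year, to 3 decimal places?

0.098 mm/year

True opaque zone count = 58 − 3 + 2 = 57.
Removing the 0.2 mm offcut leaves 5.8 − 0.2 = 5.6 mm.
5.6 mm over 57 years gives 5.6 / 57 ≈ 0.098 mm/year.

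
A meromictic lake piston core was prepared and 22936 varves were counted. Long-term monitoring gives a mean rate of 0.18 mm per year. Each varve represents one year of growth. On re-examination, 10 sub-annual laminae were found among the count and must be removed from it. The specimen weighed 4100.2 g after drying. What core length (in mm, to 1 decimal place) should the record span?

4126.7 mm

True varve count = 22936 − 10 = 22926.
Length ≈ 0.18 × 22926 = 4126.7 mm.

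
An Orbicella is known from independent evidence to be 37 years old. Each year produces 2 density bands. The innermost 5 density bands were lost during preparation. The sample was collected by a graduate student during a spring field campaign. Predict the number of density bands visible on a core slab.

37 years at 2 density bands per year gives 37 × 2 = 74 density bands.
74 − 5 missed = 69 density bands expected in the prepared section.

69 density bands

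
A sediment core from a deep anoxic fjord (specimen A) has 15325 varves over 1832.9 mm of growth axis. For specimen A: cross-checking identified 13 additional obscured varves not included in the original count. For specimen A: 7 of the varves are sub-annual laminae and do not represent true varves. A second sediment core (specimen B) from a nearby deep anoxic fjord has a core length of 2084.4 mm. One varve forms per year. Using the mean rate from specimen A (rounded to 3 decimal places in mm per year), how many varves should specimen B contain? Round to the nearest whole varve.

17370 varves

Specimen A: true varve count = 15325 − 7 + 13 = 15331.
A: Mean rate = 1832.9 mm / 15331 years ≈ 0.120 mm/yr.
Specimen B: 2084.4 mm / 0.120 mm per year = 17370.00 years ≈ 17370 varves.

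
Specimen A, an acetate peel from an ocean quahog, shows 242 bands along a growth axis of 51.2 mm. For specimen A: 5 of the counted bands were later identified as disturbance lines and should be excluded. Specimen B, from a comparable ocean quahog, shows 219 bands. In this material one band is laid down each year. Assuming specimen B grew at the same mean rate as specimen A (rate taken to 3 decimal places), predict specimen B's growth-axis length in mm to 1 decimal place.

47.3 mm

Specimen A: true band count = 242 − 5 = 237.
A: Mean rate = 51.2 mm / 237 years ≈ 0.216 mm per year.
Length of B = 0.216 × 219 = 47.3 mm.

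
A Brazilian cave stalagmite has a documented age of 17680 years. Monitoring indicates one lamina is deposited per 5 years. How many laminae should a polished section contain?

3536 laminae

Expected laminae: 17680 / 5 = 3536.
So 3536 laminae should be present.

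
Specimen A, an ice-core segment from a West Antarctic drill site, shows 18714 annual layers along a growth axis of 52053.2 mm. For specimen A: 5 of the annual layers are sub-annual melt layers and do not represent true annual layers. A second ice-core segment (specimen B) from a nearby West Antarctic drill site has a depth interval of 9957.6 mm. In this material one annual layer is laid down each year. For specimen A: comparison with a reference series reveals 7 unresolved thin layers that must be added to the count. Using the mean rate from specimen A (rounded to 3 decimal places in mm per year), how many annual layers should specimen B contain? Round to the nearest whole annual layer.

3581 annual layers

Specimen A: after corrections the count is 18714 − 5 + 7 = 18716 annual layers.
A: 52053.2 mm over 18716 years gives 52053.2 / 18716 ≈ 2.781 mm/year.
For B, 9957.6 / 2.781 = 3580.58 years ≈ 3581 annual layers.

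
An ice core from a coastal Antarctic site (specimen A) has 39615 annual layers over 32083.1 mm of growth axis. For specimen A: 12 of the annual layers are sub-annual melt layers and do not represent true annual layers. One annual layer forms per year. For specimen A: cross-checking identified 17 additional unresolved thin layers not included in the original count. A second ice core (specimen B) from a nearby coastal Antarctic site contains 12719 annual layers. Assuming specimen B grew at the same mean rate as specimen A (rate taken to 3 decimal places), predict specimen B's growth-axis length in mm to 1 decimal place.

Specimen A: correcting the raw count gives 39615 − 12 + 17 = 39620 true annual layers.
A: 32083.1 mm over 39620 years gives 32083.1 / 39620 ≈ 0.810 mm/year.
Length of B = 0.810 × 12719 = 10302.4 mm.

10302.4 mm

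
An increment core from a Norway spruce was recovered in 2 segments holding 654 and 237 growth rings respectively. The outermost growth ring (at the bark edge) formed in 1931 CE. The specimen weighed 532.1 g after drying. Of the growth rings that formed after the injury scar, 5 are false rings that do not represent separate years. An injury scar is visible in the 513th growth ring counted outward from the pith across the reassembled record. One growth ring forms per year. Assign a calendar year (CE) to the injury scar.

Total growth rings = 654 + 237 = 891.
Between growth ring 513 and the bark edge there are 891 − 513 = 378 growth rings.
Removing the 5 false growth rings leaves 378 − 5 = 373 true growth rings beyond the injury scar.
Counting back 373 years from 1931 CE places the injury scar in 1931 − 373 = 1558 CE.

1558 CE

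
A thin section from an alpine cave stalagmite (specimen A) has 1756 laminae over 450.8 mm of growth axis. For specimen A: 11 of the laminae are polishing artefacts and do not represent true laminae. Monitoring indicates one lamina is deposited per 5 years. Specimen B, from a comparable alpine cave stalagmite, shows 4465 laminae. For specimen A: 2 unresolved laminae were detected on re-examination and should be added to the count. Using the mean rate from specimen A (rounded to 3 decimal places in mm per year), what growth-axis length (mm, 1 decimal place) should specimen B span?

Specimen A: after corrections the count is 1756 − 11 + 2 = 1747 laminae.
Specimen A: 1747 laminae at 5 years each span 1747 × 5 = 8735 years.
A: 450.8 mm over 8735 years gives 450.8 / 8735 ≈ 0.052 mm/yr.
Specimen B: multiplying by 5 years per lamina: 4465 × 5 = 22325 years. For B, 0.052 mm/year × 22325 years = 1160.9 mm.

1160.9 mm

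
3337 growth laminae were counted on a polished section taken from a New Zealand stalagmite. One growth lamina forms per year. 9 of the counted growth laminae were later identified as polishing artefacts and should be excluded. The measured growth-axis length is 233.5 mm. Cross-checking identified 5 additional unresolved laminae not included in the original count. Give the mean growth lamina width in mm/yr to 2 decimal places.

After corrections the count is 3337 − 9 + 5 = 3333 growth laminae.
Extension rate ≈ 233.5 / 3333 = 0.07 mm/yr.

0.07 mm/yr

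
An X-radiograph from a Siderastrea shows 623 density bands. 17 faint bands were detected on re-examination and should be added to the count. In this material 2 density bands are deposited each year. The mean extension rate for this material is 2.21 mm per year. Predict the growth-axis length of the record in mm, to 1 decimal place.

Correcting the raw count gives 623 + 17 = 640 true density bands.
640 density bands at 2 per year is 640 / 2 = 320 years.
320 years at 2.21 mm/year gives 2.21 × 320 = 707.2 mm.

707.2 mm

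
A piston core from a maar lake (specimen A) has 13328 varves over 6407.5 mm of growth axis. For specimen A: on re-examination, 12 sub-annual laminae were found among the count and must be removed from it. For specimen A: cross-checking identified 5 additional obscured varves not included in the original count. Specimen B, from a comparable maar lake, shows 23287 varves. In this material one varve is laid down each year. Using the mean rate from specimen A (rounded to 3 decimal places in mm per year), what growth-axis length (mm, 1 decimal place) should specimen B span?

11201.0 mm

Specimen A: adjusted count: 13328 − 12 + 5 = 13321 varves.
A: 6407.5 mm over 13321 years gives 6407.5 / 13321 ≈ 0.481 mm/yr.
Length of B = 0.481 × 23287 = 11201.0 mm.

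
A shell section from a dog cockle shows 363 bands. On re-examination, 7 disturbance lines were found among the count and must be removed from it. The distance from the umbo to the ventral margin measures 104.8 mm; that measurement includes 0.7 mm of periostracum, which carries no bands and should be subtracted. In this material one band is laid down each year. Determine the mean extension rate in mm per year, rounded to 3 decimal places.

0.292 mm per year

Correcting the raw count gives 363 − 7 = 356 true bands.
Removing the 0.7 mm offcut leaves 104.8 − 0.7 = 104.1 mm.
104.1 mm over 356 years gives 104.1 / 356 ≈ 0.292 mm per year.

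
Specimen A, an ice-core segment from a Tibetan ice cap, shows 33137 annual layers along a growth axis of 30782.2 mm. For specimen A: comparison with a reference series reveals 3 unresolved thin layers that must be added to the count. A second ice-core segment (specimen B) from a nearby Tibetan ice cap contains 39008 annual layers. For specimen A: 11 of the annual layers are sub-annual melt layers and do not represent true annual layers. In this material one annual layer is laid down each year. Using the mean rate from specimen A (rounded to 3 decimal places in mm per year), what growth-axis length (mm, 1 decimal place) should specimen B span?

Specimen A: adjusted count: 33137 − 11 + 3 = 33129 annual layers.
A: 30782.2 mm over 33129 years gives 30782.2 / 33129 ≈ 0.929 mm/yr.
B's length ≈ 0.929 × 39008 = 36238.4 mm.

36238.4 mm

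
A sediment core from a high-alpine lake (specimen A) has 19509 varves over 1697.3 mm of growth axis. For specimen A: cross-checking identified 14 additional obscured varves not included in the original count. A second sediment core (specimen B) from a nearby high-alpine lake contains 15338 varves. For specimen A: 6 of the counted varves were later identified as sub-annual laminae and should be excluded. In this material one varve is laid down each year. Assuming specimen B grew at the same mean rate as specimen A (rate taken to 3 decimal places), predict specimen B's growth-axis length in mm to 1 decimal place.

Specimen A: adjusted count: 19509 − 6 + 14 = 19517 varves.
A: Mean rate = 1697.3 mm / 19517 years ≈ 0.087 mm per year.
B's length ≈ 0.087 × 15338 = 1334.4 mm.

1334.4 mm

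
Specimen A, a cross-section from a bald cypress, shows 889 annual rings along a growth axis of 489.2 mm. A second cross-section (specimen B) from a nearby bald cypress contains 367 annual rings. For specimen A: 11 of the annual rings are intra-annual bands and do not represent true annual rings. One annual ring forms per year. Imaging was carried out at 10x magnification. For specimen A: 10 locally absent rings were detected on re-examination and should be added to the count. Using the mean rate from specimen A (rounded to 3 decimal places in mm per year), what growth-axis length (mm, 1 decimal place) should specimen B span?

Specimen A: after corrections the count is 889 − 11 + 10 = 888 annual rings.
A: Extension rate ≈ 489.2 / 888 = 0.551 mm per year.
Length of B = 0.551 × 367 = 202.2 mm.

202.2 mm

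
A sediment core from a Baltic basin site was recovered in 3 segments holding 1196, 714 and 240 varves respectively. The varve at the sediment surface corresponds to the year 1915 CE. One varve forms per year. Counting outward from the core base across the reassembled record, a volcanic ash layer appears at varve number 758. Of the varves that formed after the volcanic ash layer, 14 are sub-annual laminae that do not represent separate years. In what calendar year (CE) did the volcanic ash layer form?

Total varves = 1196 + 714 + 240 = 2150.
Between varve 758 and the sediment surface there are 2150 − 758 = 1392 varves.
Removing the 14 false varves leaves 1392 − 14 = 1378 true varves beyond the volcanic ash layer.
The varve at the sediment surface is 1915 CE, so the volcanic ash layer dates to 1915 − 1378 = 537 CE.

537 CE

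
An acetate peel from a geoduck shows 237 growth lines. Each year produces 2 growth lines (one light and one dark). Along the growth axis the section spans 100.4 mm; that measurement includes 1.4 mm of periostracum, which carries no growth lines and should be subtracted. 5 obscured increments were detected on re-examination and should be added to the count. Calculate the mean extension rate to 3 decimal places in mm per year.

0.818 mm per year

After corrections the count is 237 + 5 = 242 growth lines.
242 growth lines at 2 per year is 242 / 2 = 121 years.
Removing the 1.4 mm offcut leaves 100.4 − 1.4 = 99.0 mm.
Mean rate = 99.0 mm / 121 years ≈ 0.818 mm per year.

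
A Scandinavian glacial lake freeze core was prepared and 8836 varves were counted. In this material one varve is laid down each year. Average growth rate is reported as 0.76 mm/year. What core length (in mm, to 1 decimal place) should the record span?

6715.4 mm

8836 years of growth are recorded.
Length ≈ 0.76 × 8836 = 6715.4 mm.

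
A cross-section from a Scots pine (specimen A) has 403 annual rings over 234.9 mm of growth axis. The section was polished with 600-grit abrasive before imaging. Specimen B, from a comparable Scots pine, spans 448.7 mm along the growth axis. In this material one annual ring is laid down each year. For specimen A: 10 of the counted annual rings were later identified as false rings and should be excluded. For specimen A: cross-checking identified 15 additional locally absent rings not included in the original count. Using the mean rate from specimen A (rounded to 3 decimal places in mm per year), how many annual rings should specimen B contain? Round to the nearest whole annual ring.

779 annual rings

Specimen A: adjusted count: 403 − 10 + 15 = 408 annual rings.
A: Mean rate = 234.9 mm / 408 years ≈ 0.576 mm per year.
Specimen B: 448.7 mm / 0.576 mm per year = 778.99 years ≈ 779 annual rings.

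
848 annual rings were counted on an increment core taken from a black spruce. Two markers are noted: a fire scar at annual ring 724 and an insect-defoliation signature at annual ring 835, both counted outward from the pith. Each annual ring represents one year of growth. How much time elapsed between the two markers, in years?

111 years

The two markers are separated by 835 − 724 = 111 annual rings.
That is 111 years at one annual ring per year.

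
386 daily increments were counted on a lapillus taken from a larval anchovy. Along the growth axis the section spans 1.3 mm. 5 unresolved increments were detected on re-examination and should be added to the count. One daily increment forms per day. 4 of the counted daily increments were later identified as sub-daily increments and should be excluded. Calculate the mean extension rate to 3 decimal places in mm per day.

After corrections the count is 386 − 4 + 5 = 387 daily increments.
1.3 mm over 387 days gives 1.3 / 387 ≈ 0.003 mm per day.

0.003 mm per day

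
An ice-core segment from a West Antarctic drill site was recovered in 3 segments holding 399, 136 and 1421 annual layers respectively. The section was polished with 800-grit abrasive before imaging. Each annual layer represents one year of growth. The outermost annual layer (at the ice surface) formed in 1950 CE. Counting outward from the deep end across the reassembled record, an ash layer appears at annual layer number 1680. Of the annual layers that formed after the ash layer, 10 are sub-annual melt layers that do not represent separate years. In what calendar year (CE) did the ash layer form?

Total annual layers = 399 + 136 + 1421 = 1956.
1956 − 1680 = 276 annual layers lie beyond the ash layer toward the ice surface.
276 − 10 false = 266 true annual layers after the ash layer.
The annual layer at the ice surface is 1950 CE, so the ash layer dates to 1950 − 266 = 1684 CE.

1684 CE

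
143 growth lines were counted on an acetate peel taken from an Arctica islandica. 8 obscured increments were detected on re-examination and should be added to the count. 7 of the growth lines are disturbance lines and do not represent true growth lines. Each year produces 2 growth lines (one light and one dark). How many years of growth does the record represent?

72 yr

True growth line count = 143 − 7 + 8 = 144.
Dividing by 2 growth lines per year: 144 / 2 = 72 years.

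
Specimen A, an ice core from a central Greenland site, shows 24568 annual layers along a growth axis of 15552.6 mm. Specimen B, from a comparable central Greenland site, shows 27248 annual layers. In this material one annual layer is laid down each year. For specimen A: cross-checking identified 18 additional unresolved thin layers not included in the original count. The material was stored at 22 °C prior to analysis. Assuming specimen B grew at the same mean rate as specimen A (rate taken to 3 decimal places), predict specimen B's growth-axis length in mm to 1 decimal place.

Specimen A: true annual layer count = 24568 + 18 = 24586.
A: Mean rate = 15552.6 mm / 24586 years ≈ 0.633 mm/yr.
B's length ≈ 0.633 × 27248 = 17248.0 mm.

17248.0 mm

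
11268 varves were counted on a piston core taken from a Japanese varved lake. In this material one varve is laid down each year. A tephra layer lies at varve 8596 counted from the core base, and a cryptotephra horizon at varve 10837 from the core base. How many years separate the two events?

The two markers are separated by 10837 − 8596 = 2241 varves.
That is 2241 years at one varve per year.

2241 yr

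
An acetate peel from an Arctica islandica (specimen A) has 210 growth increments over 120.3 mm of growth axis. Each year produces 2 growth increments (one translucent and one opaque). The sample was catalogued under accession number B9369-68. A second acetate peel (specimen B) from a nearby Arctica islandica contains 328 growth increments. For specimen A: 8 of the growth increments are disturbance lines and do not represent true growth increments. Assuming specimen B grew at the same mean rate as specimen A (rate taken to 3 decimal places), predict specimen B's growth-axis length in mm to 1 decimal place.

Specimen A: correcting the raw count gives 210 − 8 = 202 true growth increments.
Specimen A: with 2 growth increments per year, 202 / 2 = 101 years.
A: 120.3 mm over 101 years gives 120.3 / 101 ≈ 1.191 mm per year.
Specimen B: with 2 growth increments per year, 328 / 2 = 164 years. Length of B = 1.191 × 164 = 195.3 mm.

195.3 mm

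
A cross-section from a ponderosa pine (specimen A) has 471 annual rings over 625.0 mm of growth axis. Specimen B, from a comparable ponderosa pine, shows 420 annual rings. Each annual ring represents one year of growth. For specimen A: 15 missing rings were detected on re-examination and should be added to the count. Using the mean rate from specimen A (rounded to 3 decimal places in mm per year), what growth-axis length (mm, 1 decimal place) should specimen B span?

Specimen A: correcting the raw count gives 471 + 15 = 486 true annual rings.
A: Extension rate ≈ 625.0 / 486 = 1.286 mm/yr.
B's length ≈ 1.286 × 420 = 540.1 mm.

540.1 mm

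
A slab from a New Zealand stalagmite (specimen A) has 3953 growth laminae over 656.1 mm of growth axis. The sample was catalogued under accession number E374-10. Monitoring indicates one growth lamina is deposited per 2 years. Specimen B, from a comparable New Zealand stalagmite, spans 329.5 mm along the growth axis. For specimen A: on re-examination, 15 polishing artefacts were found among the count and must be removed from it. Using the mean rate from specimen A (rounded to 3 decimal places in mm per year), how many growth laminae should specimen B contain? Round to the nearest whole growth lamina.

1985 growth laminae

Specimen A: true growth lamina count = 3953 − 15 = 3938.
Specimen A: 3938 growth laminae at 2 years each span 3938 × 2 = 7876 years.
A: 656.1 mm over 7876 years gives 656.1 / 7876 ≈ 0.083 mm/yr.
For B, 329.5 / 0.083 = 3969.88 years; at 2 years per growth lamina that is 3969.88 / 2 ≈ 1985 growth laminae.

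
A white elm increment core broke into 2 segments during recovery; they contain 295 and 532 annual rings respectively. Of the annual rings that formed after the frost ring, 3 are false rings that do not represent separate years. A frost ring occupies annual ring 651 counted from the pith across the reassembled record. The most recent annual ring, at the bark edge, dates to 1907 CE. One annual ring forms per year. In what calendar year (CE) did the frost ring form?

Total annual rings = 295 + 532 = 827.
The frost ring sits at annual ring 651 from the pith, so 827 − 651 = 176 annual rings formed after it.
176 − 3 false = 173 true annual rings after the frost ring.
1907 − 173 = 1734 CE.

1734 CE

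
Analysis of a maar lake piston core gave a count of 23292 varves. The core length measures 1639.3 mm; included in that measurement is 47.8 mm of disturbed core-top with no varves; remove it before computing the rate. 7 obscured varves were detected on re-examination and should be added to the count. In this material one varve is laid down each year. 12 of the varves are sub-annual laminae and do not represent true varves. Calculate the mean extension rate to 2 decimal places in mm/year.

0.07 mm/year

True varve count = 23292 − 12 + 7 = 23287.
Removing the 47.8 mm offcut leaves 1639.3 − 47.8 = 1591.5 mm.
Extension rate ≈ 1591.5 / 23287 = 0.07 mm/year.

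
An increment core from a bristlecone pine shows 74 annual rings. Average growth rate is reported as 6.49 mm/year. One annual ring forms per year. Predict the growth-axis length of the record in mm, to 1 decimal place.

480.3 mm

74 years of growth are recorded.
Length ≈ 6.49 × 74 = 480.3 mm.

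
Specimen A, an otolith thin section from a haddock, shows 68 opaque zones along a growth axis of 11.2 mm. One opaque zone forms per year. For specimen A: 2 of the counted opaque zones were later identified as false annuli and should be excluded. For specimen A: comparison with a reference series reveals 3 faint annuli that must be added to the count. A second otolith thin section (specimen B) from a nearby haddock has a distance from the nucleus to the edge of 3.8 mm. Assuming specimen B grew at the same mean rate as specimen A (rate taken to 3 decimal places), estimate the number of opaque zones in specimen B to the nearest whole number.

Specimen A: true opaque zone count = 68 − 2 + 3 = 69.
A: Mean rate = 11.2 mm / 69 years ≈ 0.162 mm per year.
B spans 3.8 / 0.162 = 23.46 years ≈ 23 opaque zones.

23 opaque zones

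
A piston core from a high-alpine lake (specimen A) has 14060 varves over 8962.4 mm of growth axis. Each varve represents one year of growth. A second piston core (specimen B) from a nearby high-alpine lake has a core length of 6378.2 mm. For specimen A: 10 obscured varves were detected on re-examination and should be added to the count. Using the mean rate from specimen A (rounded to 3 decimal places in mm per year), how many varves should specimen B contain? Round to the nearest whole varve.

10013 varves

Specimen A: correcting the raw count gives 14060 + 10 = 14070 true varves.
A: 8962.4 mm over 14070 years gives 8962.4 / 14070 ≈ 0.637 mm per year.
For B, 6378.2 / 0.637 = 10012.87 years ≈ 10013 varves.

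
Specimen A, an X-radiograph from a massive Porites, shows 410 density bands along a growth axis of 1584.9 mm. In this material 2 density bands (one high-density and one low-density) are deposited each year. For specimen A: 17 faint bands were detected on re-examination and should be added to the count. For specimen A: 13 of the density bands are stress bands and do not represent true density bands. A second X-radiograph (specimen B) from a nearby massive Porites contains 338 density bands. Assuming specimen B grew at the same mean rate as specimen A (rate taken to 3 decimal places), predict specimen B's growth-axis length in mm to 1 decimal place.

Specimen A: after corrections the count is 410 − 13 + 17 = 414 density bands.
Specimen A: dividing by 2 density bands per year: 414 / 2 = 207 years.
A: Extension rate ≈ 1584.9 / 207 = 7.657 mm per year.
Specimen B: 338 density bands at 2 per year is 338 / 2 = 169 years. Length of B = 7.657 × 169 = 1294.0 mm.

1294.0 mm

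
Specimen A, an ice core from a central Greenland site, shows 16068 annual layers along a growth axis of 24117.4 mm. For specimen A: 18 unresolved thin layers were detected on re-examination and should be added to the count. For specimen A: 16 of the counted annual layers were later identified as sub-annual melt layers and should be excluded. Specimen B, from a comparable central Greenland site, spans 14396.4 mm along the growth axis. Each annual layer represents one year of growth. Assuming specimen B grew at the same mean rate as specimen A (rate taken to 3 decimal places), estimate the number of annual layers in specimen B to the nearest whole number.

9591 annual layers

Specimen A: adjusted count: 16068 − 16 + 18 = 16070 annual layers.
A: Mean rate = 24117.4 mm / 16070 years ≈ 1.501 mm per year.
Specimen B: 14396.4 mm / 1.501 mm per year = 9591.21 years ≈ 9591 annual layers.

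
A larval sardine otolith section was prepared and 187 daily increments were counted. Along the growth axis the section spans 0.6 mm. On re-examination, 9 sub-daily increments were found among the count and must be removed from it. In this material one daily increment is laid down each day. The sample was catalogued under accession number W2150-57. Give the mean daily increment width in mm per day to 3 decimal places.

0.003 mm per day

After corrections the count is 187 − 9 = 178 daily increments.
0.6 mm over 178 days gives 0.6 / 178 ≈ 0.003 mm per day.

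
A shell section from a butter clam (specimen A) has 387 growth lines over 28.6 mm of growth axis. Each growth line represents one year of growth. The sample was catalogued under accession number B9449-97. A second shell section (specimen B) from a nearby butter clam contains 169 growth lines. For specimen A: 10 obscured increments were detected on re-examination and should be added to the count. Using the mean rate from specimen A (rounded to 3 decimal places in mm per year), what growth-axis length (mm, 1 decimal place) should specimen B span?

Specimen A: true growth line count = 387 + 10 = 397.
A: Extension rate ≈ 28.6 / 397 = 0.072 mm per year.
For B, 0.072 mm/year × 169 years = 12.2 mm.

12.2 mm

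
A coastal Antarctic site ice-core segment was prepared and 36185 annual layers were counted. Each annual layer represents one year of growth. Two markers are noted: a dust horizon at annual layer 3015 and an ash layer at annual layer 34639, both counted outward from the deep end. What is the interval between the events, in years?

31624 yr

The two markers are separated by 34639 − 3015 = 31624 annual layers.
At one annual layer per year, 31624 years elapsed between them.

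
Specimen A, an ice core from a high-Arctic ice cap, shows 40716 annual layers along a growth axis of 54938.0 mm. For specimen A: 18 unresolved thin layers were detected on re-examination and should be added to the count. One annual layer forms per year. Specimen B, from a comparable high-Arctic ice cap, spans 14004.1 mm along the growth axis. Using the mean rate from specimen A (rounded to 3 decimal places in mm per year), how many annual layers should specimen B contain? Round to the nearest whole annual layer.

10381 annual layers

Specimen A: after corrections the count is 40716 + 18 = 40734 annual layers.
A: Mean rate = 54938.0 mm / 40734 years ≈ 1.349 mm/yr.
Specimen B: 14004.1 mm / 1.349 mm per year = 10381.10 years ≈ 10381 annual layers.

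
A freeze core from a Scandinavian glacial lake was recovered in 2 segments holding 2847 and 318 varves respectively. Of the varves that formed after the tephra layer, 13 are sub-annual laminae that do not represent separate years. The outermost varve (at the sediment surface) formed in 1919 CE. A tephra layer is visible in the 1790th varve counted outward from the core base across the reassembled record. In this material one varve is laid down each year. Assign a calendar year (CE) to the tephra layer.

557 CE

Total varves = 2847 + 318 = 3165.
3165 − 1790 = 1375 varves lie beyond the tephra layer toward the sediment surface.
1375 − 13 false = 1362 true varves after the tephra layer.
1919 − 1362 = 557 CE.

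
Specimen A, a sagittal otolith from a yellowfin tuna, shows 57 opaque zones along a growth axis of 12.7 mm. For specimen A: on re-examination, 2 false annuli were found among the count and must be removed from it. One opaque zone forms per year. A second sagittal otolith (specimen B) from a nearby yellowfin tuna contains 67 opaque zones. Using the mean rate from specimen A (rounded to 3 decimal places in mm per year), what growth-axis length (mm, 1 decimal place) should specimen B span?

Specimen A: after corrections the count is 57 − 2 = 55 opaque zones.
A: Mean rate = 12.7 mm / 55 years ≈ 0.231 mm per year.
For B, 0.231 mm/year × 67 years = 15.5 mm.

15.5 mm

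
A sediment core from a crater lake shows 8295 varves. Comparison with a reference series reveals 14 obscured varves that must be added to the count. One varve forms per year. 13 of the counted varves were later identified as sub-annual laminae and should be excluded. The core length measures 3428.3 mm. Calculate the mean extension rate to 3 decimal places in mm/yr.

True varve count = 8295 − 13 + 14 = 8296.
3428.3 mm over 8296 years gives 3428.3 / 8296 ≈ 0.413 mm/yr.

0.413 mm/yr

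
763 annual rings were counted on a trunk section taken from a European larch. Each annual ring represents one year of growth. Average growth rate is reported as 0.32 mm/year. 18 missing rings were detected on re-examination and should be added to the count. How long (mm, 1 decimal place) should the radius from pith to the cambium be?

Adjusted count: 763 + 18 = 781 annual rings.
Length ≈ 0.32 × 781 = 249.9 mm.

249.9 mm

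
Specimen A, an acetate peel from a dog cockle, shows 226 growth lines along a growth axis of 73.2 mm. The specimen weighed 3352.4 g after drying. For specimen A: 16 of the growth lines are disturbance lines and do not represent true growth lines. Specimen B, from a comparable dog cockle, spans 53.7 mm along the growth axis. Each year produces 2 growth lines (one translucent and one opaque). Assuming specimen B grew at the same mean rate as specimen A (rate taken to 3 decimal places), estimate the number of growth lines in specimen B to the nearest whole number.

154 growth lines

Specimen A: correcting the raw count gives 226 − 16 = 210 true growth lines.
Specimen A: with 2 growth lines per year, 210 / 2 = 105 years.
A: Extension rate ≈ 73.2 / 105 = 0.697 mm/year.
For B, 53.7 / 0.697 = 77.04 years; at 2 growth lines per year that is 77.04 × 2 ≈ 154 growth lines.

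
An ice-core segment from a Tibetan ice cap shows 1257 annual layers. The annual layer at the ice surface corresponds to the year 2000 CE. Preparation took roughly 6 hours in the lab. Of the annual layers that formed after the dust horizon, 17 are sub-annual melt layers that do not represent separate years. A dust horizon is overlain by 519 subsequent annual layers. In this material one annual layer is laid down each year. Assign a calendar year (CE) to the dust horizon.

1498 CE

519 annual layers formed after the dust horizon.
Excluding 17 false annual layers: 519 − 17 = 502.
The annual layer at the ice surface is 2000 CE, so the dust horizon dates to 2000 − 502 = 1498 CE.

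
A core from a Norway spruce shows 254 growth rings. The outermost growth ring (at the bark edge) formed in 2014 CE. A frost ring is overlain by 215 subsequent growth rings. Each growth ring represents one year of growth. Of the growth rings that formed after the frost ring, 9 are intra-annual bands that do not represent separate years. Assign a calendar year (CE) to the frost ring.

1808 CE

215 growth rings post-date the frost ring.
Excluding 9 false growth rings: 215 − 9 = 206.
2014 − 206 = 1808 CE.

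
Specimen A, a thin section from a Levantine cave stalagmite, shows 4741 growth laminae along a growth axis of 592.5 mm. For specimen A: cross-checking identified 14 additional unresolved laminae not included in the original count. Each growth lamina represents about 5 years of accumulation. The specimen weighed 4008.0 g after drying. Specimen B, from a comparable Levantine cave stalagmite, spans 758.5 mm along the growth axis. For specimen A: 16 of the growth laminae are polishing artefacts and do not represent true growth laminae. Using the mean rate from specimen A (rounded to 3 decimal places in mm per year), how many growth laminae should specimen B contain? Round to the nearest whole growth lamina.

Specimen A: after corrections the count is 4741 − 16 + 14 = 4739 growth laminae.
Specimen A: at 5 years per growth lamina, 4739 × 5 = 23695 years.
A: Mean rate = 592.5 mm / 23695 years ≈ 0.025 mm/yr.
B spans 758.5 / 0.025 = 30340.00 years; at 5 years per growth lamina that is 30340.00 / 5 ≈ 6068 growth laminae.

6068 growth laminae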